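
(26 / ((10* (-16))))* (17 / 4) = -221 / 320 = -0.69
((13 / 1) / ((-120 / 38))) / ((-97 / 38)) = 4693 / 2910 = 1.61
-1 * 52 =-52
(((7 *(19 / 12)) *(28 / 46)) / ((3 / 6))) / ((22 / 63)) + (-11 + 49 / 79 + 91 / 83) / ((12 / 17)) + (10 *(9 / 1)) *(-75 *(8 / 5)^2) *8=-2751443499209 / 19907052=-138214.51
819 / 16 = 51.19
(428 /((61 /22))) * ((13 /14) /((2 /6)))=183612 /427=430.00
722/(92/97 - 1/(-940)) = 65831960/86577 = 760.39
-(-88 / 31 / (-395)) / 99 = -8 / 110205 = -0.00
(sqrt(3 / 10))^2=3 / 10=0.30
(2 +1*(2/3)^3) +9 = 305/27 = 11.30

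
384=384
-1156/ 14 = -578/ 7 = -82.57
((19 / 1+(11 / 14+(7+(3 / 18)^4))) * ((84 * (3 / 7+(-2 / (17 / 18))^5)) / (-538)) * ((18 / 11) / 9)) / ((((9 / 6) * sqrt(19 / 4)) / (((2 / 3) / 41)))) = 1655623132498 * sqrt(19) / 45261217485099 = 0.16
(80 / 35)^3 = 4096 / 343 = 11.94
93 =93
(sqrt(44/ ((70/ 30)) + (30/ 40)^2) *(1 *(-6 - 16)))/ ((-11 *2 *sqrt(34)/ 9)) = 45 *sqrt(20706)/ 952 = 6.80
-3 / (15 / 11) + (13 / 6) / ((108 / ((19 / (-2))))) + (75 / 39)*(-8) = -1497383 / 84240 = -17.78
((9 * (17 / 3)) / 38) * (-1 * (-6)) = 153 / 19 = 8.05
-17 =-17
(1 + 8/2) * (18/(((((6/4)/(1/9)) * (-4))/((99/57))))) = -55/19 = -2.89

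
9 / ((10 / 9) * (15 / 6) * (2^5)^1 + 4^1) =81 / 836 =0.10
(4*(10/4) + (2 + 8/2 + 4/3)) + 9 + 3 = 88/3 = 29.33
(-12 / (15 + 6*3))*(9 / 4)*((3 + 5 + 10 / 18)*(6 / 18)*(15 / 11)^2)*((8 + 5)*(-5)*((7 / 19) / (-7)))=-34125 / 2299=-14.84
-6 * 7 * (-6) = 252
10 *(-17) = -170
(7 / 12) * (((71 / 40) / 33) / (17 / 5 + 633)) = 497 / 10080576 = 0.00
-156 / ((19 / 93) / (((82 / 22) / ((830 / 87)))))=-25875018 / 86735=-298.32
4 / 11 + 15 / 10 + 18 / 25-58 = -30479 / 550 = -55.42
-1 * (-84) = 84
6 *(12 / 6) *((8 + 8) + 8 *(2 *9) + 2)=1944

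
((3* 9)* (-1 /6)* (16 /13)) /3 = -24 /13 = -1.85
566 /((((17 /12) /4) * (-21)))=-9056 /119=-76.10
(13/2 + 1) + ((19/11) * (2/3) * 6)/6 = 571/66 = 8.65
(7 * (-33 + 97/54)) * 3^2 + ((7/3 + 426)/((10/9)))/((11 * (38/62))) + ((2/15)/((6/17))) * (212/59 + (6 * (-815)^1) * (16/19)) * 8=-7958851982/554895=-14342.99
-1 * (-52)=52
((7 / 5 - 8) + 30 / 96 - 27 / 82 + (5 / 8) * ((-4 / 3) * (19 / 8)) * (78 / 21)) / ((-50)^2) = -962113 / 172200000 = -0.01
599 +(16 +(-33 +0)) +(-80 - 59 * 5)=207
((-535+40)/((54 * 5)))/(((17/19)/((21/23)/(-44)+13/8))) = -3629/1104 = -3.29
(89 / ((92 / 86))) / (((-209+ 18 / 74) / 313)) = -44320487 / 355304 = -124.74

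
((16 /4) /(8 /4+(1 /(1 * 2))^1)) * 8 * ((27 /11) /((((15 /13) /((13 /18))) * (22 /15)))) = 8112 /605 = 13.41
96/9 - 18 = -7.33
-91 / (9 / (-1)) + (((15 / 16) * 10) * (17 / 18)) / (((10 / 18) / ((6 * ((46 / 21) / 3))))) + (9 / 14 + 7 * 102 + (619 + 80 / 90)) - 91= 37057 / 28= 1323.46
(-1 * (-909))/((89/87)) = 79083/89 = 888.57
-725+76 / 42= -15187 / 21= -723.19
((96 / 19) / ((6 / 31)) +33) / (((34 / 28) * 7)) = 2246 / 323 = 6.95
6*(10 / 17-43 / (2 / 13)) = -28449 / 17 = -1673.47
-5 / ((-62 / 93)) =7.50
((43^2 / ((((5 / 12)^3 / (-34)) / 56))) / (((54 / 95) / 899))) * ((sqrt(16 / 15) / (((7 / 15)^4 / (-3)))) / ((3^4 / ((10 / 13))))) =54979284275200 * sqrt(15) / 4459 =47753723342.51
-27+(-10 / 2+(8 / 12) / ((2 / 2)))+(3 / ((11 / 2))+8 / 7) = -6848 / 231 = -29.65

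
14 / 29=0.48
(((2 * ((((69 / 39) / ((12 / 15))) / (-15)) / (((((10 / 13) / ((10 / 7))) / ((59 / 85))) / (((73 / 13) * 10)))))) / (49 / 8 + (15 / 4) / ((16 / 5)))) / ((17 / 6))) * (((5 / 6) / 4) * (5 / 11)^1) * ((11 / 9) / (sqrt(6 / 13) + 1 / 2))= 79248800 / 280588077- 158497600 * sqrt(78) / 3647645001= -0.10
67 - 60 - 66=-59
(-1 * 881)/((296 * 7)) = -881/2072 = -0.43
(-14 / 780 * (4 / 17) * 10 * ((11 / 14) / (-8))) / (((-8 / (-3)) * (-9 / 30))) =-55 / 10608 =-0.01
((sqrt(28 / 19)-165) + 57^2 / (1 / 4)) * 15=30 * sqrt(133) / 19 + 192465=192483.21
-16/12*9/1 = -12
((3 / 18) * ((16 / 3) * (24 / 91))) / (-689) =-64 / 188097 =-0.00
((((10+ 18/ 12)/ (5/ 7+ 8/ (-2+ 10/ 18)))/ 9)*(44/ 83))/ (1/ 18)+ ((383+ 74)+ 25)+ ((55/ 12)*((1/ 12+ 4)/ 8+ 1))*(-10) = 8610106817/ 20987712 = 410.25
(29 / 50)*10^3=580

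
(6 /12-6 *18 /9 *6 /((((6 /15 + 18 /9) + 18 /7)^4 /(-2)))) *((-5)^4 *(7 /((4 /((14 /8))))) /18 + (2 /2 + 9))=313833930395 /3666544704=85.59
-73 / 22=-3.32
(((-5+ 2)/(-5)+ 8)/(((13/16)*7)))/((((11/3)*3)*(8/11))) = 86/455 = 0.19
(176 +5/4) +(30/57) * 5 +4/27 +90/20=184.53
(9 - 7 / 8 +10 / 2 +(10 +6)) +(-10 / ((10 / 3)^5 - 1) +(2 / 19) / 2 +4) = 502705191 / 15163064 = 33.15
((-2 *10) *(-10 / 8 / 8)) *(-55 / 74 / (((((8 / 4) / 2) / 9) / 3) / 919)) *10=-170589375 / 296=-576315.46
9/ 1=9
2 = 2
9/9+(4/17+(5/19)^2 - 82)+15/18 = -2940683/36822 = -79.86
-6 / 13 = -0.46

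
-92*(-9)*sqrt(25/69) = 498.40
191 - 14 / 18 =1712 / 9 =190.22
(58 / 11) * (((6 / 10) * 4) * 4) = 2784 / 55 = 50.62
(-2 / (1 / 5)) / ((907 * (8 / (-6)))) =15 / 1814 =0.01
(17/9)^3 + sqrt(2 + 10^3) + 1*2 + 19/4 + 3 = 48083/2916 + sqrt(1002) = 48.14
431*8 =3448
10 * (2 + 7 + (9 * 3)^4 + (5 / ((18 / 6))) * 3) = 5314550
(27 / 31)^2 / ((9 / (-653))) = -52893 / 961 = -55.04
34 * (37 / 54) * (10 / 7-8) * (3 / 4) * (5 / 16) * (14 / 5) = -14467 / 144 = -100.47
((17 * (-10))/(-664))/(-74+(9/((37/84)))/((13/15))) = -40885/8052328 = -0.01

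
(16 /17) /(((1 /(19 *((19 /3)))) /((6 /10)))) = 5776 /85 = 67.95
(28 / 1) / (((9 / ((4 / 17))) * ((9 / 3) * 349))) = 112 / 160191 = 0.00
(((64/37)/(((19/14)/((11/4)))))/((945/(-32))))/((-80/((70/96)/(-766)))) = -154/109045845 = -0.00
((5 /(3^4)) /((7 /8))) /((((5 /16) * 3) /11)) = 1408 /1701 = 0.83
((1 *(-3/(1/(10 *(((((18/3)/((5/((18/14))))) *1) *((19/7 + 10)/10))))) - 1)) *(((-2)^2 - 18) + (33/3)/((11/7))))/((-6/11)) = -161293/210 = -768.06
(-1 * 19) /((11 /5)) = -95 /11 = -8.64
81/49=1.65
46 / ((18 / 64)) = 163.56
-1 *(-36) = 36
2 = 2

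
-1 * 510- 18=-528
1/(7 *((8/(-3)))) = -3/56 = -0.05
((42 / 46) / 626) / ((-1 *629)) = -21 / 9056342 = -0.00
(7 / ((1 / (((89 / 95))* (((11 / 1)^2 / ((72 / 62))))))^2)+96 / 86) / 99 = 673.74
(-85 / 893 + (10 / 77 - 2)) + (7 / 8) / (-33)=-3287045 / 1650264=-1.99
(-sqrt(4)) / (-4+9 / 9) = 2 / 3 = 0.67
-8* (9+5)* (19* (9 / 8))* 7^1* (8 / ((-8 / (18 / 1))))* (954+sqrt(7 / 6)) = 50274* sqrt(42)+287768376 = 288094188.76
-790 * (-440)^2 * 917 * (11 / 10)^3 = -186672281488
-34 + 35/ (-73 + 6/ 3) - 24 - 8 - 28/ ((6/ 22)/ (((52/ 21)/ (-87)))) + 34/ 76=-63.12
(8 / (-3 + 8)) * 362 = 2896 / 5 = 579.20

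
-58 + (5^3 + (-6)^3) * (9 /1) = -877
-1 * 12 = -12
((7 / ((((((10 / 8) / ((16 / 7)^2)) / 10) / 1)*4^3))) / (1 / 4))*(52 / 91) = 512 / 49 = 10.45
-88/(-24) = 11/3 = 3.67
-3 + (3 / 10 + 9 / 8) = -1.58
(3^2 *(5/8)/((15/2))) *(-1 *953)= -2859/4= -714.75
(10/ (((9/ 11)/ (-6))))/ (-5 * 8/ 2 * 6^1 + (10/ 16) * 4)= 88/ 141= 0.62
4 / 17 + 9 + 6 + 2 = 293 / 17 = 17.24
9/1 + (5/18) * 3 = 59/6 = 9.83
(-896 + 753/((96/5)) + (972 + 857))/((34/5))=155555/1088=142.97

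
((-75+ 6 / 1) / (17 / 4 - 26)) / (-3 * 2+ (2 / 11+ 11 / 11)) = -1012 / 1537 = -0.66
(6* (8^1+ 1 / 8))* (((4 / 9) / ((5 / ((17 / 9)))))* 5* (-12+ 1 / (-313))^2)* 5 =77985645725 / 2645163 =29482.36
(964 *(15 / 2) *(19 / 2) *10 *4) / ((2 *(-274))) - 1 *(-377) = -635201 / 137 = -4636.50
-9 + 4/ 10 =-43/ 5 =-8.60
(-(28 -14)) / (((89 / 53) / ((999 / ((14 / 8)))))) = -423576 / 89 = -4759.28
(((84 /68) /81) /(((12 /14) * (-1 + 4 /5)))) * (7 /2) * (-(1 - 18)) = -5.29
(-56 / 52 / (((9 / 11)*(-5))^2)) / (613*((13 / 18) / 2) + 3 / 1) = -6776 / 23625225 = -0.00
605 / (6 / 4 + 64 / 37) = 44770 / 239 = 187.32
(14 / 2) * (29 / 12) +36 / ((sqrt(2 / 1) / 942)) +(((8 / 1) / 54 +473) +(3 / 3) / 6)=52945 / 108 +16956 * sqrt(2)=24469.64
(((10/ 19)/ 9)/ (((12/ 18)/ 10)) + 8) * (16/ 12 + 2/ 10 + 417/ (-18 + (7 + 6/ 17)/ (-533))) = -26778747556/ 139555665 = -191.89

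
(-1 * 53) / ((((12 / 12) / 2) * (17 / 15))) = -1590 / 17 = -93.53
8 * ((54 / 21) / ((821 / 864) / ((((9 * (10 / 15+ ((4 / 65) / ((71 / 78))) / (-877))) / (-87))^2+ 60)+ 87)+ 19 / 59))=87965326276247294885376 / 1404687105876028227673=62.62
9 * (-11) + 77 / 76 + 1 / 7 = -52053 / 532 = -97.84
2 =2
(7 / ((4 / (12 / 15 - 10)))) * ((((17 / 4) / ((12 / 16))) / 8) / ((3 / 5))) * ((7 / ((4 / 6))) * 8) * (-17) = 325703 / 12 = 27141.92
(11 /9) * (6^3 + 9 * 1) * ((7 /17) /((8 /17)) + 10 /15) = 10175 /24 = 423.96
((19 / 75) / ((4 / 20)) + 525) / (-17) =-7894 / 255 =-30.96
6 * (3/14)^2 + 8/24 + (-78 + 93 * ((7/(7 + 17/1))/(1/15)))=387473/1176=329.48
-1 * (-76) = 76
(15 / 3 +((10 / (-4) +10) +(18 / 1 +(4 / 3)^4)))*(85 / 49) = 66215 / 1134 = 58.39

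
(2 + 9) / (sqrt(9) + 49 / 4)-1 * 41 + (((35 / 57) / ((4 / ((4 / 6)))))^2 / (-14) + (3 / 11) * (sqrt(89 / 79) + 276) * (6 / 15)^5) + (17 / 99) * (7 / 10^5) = -77518744793737 / 1962071100000 + 96 * sqrt(7031) / 2715625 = -39.51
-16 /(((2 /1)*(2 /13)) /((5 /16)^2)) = -325 /64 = -5.08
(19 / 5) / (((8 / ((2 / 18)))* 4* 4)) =19 / 5760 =0.00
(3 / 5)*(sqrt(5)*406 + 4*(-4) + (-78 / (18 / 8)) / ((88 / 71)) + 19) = -824 / 55 + 1218*sqrt(5) / 5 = 529.72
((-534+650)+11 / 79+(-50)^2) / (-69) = -206675 / 5451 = -37.92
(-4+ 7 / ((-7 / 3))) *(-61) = 427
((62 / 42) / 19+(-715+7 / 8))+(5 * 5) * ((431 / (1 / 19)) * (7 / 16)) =567238447 / 6384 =88853.14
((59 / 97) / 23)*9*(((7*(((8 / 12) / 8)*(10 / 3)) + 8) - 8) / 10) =413 / 8924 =0.05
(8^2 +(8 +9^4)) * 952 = 6314616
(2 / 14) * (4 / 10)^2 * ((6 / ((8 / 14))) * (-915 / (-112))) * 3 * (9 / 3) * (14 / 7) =4941 / 140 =35.29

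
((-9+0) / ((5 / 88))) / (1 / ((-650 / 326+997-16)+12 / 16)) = -126482598 / 815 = -155193.37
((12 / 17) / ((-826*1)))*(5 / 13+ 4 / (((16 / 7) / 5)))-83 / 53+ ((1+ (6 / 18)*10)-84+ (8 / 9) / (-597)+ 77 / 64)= -133142277900811 / 1663470139968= -80.04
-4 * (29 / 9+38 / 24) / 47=-173 / 423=-0.41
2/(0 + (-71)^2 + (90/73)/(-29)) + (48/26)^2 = 6147618778/1803518483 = 3.41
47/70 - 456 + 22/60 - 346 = -84101/105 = -800.96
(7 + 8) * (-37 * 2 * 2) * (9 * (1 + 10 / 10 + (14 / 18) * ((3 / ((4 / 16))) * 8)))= -1531800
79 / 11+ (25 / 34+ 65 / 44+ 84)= 69859 / 748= 93.39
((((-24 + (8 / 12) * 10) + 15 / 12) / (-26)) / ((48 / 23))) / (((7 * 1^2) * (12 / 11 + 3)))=48829 / 4717440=0.01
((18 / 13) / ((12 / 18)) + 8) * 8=1048 / 13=80.62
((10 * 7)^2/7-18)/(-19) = -682/19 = -35.89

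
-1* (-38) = 38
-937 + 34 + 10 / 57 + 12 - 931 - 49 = -106637 / 57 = -1870.82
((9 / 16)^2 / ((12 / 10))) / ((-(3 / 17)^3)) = -47.98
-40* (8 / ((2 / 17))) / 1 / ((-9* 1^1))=2720 / 9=302.22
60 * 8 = 480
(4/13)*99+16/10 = 2084/65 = 32.06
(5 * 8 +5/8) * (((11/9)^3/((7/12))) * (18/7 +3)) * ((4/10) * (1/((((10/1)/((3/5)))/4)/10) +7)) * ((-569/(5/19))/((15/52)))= -19965926.44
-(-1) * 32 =32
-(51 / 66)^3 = -4913 / 10648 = -0.46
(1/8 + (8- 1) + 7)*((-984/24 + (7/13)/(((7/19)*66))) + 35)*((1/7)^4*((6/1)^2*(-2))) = 1738731/686686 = 2.53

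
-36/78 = -6/13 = -0.46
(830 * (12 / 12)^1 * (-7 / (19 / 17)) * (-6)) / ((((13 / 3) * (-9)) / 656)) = -129586240 / 247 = -524640.65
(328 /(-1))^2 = 107584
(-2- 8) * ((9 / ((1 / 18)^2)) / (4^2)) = -3645 / 2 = -1822.50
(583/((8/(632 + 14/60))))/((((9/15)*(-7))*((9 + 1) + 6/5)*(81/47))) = -2598573835/4572288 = -568.33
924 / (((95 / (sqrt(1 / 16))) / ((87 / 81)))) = 2.61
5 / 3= 1.67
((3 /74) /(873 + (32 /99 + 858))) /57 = 99 /240989806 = 0.00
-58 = -58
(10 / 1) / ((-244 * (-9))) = 5 / 1098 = 0.00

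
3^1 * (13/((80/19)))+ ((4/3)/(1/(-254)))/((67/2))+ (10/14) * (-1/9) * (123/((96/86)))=-202439/21105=-9.59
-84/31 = -2.71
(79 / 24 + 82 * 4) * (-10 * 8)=-79510 / 3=-26503.33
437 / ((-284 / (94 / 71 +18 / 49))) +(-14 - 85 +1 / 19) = -476590633 / 4693171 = -101.55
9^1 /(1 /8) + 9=81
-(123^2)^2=-228886641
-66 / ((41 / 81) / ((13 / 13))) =-5346 / 41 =-130.39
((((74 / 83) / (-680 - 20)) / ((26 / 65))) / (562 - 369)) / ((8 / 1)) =-37 / 17941280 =-0.00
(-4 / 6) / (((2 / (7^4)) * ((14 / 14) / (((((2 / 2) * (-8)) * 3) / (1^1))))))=19208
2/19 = 0.11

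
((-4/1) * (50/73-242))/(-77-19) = -734/73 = -10.05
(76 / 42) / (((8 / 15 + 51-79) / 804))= -38190 / 721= -52.97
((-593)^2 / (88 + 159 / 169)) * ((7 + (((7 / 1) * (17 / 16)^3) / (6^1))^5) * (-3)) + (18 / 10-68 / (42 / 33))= -230679892939185849638291075948269 / 1572137967674833292828344320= -146730.06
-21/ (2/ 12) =-126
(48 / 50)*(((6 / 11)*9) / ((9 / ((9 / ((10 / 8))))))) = 5184 / 1375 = 3.77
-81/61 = -1.33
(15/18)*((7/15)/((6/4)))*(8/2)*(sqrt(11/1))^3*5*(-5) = -945.85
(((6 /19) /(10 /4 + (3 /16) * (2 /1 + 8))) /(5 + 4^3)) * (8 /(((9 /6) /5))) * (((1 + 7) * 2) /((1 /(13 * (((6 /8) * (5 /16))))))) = 4160 /3059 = 1.36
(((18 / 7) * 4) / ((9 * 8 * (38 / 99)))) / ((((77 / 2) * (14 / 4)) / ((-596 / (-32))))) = 0.05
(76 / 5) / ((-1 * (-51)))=76 / 255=0.30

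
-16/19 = -0.84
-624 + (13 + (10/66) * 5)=-20138/33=-610.24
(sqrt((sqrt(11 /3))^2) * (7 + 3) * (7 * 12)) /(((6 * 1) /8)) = 1120 * sqrt(33) /3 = 2144.64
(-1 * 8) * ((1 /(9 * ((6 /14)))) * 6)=-112 /9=-12.44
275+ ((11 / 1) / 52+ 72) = 18055 / 52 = 347.21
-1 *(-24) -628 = -604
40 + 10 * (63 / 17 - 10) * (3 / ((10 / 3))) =-283 / 17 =-16.65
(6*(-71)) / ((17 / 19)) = -476.12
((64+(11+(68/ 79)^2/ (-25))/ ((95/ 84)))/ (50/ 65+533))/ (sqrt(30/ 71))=7100669446*sqrt(2130)/ 1542786901875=0.21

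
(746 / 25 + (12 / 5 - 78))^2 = 1308736 / 625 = 2093.98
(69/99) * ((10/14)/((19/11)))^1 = 115/399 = 0.29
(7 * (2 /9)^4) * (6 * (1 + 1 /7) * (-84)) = -7168 /729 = -9.83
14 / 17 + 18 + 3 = 371 / 17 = 21.82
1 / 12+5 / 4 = 4 / 3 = 1.33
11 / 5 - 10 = -39 / 5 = -7.80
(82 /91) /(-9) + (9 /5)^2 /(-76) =-222139 /1556100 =-0.14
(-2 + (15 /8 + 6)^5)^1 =30284.76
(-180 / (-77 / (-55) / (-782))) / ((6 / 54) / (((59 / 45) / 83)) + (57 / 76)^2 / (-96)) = 21260390400 / 1486121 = 14305.96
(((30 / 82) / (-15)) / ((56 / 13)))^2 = 169 / 5271616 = 0.00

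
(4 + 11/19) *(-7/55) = -0.58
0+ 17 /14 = 17 /14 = 1.21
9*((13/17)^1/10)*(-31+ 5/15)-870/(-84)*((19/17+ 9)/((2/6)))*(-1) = -199608/595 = -335.48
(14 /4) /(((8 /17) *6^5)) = 119 /124416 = 0.00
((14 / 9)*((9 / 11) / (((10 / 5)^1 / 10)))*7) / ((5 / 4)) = 392 / 11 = 35.64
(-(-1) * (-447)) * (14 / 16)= -3129 / 8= -391.12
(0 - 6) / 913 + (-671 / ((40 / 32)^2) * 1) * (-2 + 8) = -58811958 / 22825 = -2576.65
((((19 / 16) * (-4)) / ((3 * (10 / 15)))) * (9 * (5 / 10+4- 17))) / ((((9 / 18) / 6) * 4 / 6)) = 38475 / 8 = 4809.38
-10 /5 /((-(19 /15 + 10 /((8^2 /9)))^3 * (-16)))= -13824000 /2111932187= -0.01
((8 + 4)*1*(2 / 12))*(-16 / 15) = -32 / 15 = -2.13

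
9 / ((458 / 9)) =81 / 458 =0.18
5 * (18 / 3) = 30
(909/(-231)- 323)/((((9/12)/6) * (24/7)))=-25174/33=-762.85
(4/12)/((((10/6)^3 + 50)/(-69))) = -621/1475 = -0.42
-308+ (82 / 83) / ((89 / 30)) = -2272736 / 7387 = -307.67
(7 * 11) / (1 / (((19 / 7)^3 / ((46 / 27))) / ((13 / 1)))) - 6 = 1861311 / 29302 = 63.52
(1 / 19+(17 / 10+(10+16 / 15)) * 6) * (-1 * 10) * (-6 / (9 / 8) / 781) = 21184 / 4047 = 5.23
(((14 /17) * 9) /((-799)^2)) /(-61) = -126 /662021837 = -0.00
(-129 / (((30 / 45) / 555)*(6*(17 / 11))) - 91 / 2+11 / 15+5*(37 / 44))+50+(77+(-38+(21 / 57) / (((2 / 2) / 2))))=-614617627 / 53295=-11532.37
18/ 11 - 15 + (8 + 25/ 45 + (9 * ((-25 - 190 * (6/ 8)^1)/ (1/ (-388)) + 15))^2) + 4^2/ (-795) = 8979654200749207/ 26235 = 342277652020.17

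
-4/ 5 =-0.80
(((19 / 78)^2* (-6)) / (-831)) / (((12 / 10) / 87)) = 52345 / 1685268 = 0.03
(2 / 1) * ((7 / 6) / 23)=7 / 69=0.10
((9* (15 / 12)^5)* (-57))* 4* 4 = -1603125 / 64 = -25048.83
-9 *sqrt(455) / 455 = -0.42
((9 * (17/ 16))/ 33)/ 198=17/ 11616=0.00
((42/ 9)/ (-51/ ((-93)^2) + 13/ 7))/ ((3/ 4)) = 47089/ 14010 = 3.36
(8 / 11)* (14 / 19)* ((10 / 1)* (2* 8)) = 85.74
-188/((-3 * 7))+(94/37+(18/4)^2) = 98657/3108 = 31.74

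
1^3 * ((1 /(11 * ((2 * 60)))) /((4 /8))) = 0.00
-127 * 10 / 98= -635 / 49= -12.96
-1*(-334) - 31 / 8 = 2641 / 8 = 330.12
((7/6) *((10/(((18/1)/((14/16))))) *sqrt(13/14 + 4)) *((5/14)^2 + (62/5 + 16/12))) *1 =40751 *sqrt(966)/72576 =17.45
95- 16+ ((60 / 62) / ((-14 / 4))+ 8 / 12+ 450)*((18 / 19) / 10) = 2508197 / 20615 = 121.67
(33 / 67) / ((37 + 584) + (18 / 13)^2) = 1859 / 2351097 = 0.00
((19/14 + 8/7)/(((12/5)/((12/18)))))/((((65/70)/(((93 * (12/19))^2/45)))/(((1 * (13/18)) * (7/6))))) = 470890/9747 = 48.31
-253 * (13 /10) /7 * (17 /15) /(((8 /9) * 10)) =-5.99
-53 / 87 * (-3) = 53 / 29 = 1.83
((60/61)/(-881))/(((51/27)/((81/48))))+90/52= 82176345/47507044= 1.73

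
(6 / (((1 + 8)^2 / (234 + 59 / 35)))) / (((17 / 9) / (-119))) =-1099.87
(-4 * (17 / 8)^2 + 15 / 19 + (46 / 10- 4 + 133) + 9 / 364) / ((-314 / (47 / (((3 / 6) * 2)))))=-756407049 / 43432480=-17.42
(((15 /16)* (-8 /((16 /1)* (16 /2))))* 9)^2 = 18225 /65536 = 0.28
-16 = -16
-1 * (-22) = 22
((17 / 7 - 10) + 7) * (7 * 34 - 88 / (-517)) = -136.10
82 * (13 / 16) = 533 / 8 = 66.62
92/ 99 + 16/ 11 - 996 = -98368/ 99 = -993.62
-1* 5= -5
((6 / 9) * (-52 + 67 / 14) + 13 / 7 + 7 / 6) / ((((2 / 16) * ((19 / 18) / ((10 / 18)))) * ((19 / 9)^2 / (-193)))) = 249085800 / 48013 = 5187.88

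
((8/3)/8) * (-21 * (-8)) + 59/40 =2299/40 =57.48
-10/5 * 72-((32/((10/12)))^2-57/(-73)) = -1619.34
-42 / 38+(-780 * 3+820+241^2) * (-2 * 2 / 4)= -1074680 / 19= -56562.11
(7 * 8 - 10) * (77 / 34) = 1771 / 17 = 104.18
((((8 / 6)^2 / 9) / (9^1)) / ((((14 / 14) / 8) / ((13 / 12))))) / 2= 208 / 2187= 0.10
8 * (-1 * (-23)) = 184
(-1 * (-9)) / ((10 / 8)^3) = 576 / 125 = 4.61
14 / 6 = 7 / 3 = 2.33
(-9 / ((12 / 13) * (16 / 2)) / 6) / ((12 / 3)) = -13 / 256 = -0.05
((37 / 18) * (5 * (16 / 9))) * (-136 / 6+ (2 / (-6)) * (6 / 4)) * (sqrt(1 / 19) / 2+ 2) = -205720 / 243 - 51430 * sqrt(19) / 4617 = -895.14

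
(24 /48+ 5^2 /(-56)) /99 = 1 /1848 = 0.00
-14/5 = -2.80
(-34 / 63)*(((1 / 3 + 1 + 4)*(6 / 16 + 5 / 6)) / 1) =-1972 / 567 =-3.48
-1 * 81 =-81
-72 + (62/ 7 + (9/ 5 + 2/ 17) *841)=922011/ 595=1549.60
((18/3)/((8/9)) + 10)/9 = 67/36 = 1.86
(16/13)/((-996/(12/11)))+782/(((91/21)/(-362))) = -65327.08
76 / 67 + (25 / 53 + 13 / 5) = 74678 / 17755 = 4.21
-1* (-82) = 82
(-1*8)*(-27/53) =216/53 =4.08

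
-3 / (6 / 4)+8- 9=-3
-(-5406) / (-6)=-901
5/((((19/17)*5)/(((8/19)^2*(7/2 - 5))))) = -1632/6859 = -0.24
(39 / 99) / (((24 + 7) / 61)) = 793 / 1023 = 0.78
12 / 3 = 4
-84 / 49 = -12 / 7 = -1.71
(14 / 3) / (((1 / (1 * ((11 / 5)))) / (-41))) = -420.93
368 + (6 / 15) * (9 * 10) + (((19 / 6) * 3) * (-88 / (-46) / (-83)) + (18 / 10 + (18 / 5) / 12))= 7748269 / 19090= 405.88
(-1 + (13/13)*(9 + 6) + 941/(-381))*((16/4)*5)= 87860/381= 230.60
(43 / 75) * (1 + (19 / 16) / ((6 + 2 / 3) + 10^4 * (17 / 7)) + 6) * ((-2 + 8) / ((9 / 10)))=2456851397 / 91825200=26.76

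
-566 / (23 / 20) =-11320 / 23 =-492.17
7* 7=49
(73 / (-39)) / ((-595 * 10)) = 73 / 232050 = 0.00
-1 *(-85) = 85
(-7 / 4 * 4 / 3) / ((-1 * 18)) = 7 / 54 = 0.13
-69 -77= -146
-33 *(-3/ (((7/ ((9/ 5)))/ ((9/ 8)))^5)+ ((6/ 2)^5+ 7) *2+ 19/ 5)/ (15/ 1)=-9537526674354767/ 8605184000000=-1108.35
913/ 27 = 33.81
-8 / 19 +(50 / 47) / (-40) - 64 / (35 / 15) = -697017 / 25004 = -27.88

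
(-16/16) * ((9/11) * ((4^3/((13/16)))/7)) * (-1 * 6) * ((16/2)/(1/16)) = 7077888/1001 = 7070.82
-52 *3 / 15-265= -1377 / 5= -275.40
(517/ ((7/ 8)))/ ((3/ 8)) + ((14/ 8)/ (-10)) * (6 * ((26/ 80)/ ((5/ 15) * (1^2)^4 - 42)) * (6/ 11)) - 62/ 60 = 1574.59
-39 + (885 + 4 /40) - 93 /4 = 16457 /20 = 822.85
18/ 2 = 9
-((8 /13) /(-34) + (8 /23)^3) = -64484 /2688907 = -0.02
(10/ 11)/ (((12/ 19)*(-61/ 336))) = -5320/ 671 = -7.93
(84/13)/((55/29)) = 2436/715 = 3.41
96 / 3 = 32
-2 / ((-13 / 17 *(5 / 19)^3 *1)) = 233206 / 1625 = 143.51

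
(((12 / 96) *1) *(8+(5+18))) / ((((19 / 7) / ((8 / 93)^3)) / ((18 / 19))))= 896 / 1040763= 0.00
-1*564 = -564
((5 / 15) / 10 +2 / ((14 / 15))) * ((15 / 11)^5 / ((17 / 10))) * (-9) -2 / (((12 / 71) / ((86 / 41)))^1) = -186566640032 / 2357303487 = -79.14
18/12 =1.50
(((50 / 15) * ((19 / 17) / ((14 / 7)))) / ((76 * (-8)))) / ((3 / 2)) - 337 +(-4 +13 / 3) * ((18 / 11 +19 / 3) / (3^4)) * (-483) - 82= -316155245 / 727056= -434.84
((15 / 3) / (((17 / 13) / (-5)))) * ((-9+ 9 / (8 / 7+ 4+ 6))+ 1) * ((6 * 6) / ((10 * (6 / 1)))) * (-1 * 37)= -6105 / 2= -3052.50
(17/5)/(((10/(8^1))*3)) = 68/75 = 0.91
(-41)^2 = 1681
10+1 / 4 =41 / 4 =10.25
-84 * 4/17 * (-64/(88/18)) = 48384/187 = 258.74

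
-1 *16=-16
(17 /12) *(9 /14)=0.91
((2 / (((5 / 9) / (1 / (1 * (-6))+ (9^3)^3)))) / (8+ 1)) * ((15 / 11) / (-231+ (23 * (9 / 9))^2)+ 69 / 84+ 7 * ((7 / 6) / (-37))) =7167255023346359 / 76410180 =93799740.08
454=454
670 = 670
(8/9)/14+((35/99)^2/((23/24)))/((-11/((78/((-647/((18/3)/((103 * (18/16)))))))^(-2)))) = -38073824559583/125159658624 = -304.20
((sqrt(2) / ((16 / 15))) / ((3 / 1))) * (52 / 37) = 65 * sqrt(2) / 148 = 0.62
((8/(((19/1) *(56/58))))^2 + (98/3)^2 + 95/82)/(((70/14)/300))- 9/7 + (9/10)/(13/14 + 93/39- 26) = 2879544192164852/44918296815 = 64106.26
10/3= 3.33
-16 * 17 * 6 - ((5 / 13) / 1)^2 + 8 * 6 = -267721 / 169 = -1584.15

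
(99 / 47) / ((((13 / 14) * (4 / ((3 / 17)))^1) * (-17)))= -2079 / 353158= -0.01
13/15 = 0.87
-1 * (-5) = 5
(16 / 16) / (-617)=-1 / 617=-0.00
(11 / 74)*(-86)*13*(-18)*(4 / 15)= 147576 / 185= 797.71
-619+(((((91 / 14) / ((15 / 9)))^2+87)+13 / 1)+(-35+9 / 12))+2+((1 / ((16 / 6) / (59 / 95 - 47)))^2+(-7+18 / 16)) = -6914729 / 28880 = -239.43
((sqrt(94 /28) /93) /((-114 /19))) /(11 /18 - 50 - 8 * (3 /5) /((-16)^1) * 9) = 5 * sqrt(658) /1823668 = 0.00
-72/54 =-1.33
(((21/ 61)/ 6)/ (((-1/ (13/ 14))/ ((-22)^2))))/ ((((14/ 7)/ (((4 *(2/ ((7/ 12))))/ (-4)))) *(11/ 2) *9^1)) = 1144/ 1281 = 0.89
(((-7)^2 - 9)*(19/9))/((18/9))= 380/9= 42.22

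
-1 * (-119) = 119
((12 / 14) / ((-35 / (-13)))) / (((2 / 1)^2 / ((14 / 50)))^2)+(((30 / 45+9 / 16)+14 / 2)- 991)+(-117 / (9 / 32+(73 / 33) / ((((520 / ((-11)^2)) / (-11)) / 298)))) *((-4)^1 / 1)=-1552306551242771 / 1579077150000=-983.05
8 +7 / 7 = 9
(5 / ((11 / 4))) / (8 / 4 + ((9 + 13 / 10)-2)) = 200 / 1133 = 0.18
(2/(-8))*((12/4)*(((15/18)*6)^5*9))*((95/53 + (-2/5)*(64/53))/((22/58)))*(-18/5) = 262147.19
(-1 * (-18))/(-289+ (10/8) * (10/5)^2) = -9/142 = -0.06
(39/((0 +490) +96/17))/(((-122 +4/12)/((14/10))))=-13923/15377450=-0.00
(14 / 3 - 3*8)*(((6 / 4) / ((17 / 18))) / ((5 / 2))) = -1044 / 85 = -12.28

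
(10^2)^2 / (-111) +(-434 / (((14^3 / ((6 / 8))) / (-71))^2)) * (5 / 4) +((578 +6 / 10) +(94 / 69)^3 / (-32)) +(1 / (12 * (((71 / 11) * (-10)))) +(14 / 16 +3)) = 73088851513571426567 / 148524295725066240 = 492.10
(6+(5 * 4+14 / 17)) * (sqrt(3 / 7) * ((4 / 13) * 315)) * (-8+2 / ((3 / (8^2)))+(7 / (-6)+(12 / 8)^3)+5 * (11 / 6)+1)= 3861180 * sqrt(21) / 221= 80064.03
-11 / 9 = -1.22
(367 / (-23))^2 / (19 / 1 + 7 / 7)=134689 / 10580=12.73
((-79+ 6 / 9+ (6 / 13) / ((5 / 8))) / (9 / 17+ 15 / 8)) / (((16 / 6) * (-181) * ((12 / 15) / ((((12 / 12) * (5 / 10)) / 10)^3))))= 257227 / 24621792000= 0.00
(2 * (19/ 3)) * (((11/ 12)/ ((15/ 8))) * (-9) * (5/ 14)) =-418/ 21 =-19.90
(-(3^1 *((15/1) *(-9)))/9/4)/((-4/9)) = -405/16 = -25.31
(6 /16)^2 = 9 /64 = 0.14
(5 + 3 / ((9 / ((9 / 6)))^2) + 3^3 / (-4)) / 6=-5 / 18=-0.28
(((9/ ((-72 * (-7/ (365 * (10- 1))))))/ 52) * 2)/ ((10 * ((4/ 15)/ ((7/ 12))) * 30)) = 219/ 13312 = 0.02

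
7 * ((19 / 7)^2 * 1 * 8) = 2888 / 7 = 412.57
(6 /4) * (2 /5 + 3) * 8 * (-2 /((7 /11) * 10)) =-2244 /175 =-12.82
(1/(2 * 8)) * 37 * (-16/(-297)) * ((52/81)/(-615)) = -1924/14795055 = -0.00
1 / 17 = 0.06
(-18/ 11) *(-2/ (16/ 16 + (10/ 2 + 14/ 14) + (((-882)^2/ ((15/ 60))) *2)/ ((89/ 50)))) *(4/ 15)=4272/ 17114362265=0.00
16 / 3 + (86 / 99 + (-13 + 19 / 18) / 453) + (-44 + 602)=50603171 / 89694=564.18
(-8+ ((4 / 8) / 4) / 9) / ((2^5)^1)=-575 / 2304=-0.25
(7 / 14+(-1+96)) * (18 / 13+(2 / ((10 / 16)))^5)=1307178979 / 40625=32176.71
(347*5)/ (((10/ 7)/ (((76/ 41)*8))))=738416/ 41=18010.15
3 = 3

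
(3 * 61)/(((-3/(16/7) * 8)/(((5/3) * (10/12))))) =-24.21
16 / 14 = 8 / 7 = 1.14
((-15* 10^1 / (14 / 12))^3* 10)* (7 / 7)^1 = -7290000000 / 343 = -21253644.31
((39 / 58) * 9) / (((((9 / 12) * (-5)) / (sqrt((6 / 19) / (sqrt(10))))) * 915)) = -78 * 2^(1 / 4) * 5^(3 / 4) * sqrt(57) / 4201375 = -0.00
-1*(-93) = 93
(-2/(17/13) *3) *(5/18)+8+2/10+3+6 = 4061/255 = 15.93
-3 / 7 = -0.43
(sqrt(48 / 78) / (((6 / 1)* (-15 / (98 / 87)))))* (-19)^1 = 1862* sqrt(26) / 50895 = 0.19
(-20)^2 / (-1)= -400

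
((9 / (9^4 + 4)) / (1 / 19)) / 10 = 171 / 65650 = 0.00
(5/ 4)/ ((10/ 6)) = 3/ 4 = 0.75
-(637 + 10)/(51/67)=-43349/51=-849.98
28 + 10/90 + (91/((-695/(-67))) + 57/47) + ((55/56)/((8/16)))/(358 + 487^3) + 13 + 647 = 60338461547533633/86432832968580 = 698.10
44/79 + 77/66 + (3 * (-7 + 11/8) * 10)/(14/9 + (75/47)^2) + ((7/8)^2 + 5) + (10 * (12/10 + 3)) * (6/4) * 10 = 737664849187/1236965568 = 596.35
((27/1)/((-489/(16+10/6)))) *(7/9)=-371/489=-0.76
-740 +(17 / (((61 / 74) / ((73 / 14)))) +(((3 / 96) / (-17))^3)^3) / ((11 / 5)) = -13544553774565375062784113379415 / 19597950547990359996826124288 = -691.12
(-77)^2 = 5929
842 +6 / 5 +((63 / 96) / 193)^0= 4221 / 5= 844.20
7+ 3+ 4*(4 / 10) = 58 / 5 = 11.60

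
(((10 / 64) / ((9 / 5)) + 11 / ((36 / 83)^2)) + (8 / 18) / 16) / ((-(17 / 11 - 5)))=1670405 / 98496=16.96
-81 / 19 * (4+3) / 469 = -81 / 1273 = -0.06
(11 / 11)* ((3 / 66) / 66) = 1 / 1452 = 0.00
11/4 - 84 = -325/4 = -81.25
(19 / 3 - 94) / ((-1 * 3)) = 263 / 9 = 29.22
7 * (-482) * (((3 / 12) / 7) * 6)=-723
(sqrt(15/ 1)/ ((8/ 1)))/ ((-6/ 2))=-sqrt(15)/ 24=-0.16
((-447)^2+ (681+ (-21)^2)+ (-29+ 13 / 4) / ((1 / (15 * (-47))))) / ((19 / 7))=6134373 / 76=80715.43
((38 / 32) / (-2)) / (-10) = 19 / 320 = 0.06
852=852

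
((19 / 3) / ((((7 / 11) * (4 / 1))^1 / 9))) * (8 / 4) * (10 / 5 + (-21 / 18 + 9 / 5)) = 16511 / 140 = 117.94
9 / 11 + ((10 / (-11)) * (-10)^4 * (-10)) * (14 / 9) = 14000081 / 99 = 141414.96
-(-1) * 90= 90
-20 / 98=-10 / 49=-0.20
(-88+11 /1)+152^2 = 23027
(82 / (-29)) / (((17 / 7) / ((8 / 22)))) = -2296 / 5423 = -0.42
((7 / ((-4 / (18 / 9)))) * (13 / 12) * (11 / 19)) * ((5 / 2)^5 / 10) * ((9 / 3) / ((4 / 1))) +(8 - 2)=-392153 / 38912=-10.08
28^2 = 784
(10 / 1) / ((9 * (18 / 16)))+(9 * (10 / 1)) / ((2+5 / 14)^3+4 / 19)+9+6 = 1278515245 / 56196099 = 22.75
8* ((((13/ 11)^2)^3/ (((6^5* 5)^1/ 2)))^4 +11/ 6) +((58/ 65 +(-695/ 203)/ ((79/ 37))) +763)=28482763459151644596208223819681013482878707240641/ 36659453013620233865117389284496359403115520000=776.96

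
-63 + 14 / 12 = -371 / 6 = -61.83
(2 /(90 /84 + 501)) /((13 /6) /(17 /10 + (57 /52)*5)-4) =-26138 /24266451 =-0.00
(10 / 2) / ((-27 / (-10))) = 50 / 27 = 1.85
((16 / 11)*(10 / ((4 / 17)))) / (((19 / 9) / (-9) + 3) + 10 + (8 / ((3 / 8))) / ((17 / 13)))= 468180 / 220231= 2.13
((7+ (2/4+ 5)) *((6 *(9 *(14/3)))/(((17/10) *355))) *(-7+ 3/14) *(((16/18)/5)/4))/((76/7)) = -175/1207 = -0.14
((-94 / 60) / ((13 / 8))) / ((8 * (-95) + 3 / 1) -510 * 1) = 0.00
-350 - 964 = -1314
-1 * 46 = -46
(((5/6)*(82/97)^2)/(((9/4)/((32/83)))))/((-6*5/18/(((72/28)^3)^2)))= -1626298269696/91877633603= -17.70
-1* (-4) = 4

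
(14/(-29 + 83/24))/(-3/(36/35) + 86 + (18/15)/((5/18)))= -0.01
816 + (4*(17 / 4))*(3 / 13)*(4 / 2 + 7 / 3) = 833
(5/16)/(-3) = -5/48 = -0.10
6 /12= 1 /2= 0.50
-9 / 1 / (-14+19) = -9 / 5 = -1.80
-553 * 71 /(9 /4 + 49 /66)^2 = -8659728 /1975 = -4384.67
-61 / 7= -8.71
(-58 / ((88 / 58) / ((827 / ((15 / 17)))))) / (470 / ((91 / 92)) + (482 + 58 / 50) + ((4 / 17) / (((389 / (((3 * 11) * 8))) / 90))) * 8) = -35576264563385 / 1065722978562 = -33.38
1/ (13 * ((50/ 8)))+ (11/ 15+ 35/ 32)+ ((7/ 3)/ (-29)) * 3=1445881/ 904800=1.60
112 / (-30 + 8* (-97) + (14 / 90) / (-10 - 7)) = -85680 / 616597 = -0.14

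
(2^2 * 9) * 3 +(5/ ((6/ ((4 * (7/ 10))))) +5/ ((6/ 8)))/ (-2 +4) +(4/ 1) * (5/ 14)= 1595/ 14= 113.93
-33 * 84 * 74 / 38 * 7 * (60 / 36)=-1196580 / 19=-62977.89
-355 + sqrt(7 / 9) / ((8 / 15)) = -355 + 5 * sqrt(7) / 8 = -353.35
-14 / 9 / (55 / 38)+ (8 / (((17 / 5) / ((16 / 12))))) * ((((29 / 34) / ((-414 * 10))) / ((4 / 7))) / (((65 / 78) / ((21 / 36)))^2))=-212281657 / 197415900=-1.08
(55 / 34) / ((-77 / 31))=-155 / 238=-0.65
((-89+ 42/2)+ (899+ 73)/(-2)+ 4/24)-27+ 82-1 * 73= -3431/6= -571.83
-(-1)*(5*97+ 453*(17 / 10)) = 12551 / 10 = 1255.10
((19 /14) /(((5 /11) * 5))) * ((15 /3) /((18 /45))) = 209 /28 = 7.46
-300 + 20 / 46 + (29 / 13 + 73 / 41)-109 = -4959427 / 12259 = -404.55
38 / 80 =19 / 40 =0.48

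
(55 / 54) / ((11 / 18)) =5 / 3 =1.67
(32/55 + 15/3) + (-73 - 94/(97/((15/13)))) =-4753338/69355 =-68.54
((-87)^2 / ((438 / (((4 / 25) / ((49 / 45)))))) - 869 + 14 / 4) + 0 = -30868107 / 35770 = -862.96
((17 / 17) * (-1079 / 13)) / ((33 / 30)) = -830 / 11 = -75.45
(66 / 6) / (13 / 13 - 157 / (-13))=143 / 170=0.84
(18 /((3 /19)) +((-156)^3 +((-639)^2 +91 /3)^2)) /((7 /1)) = 1500723136198 /63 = 23821002161.87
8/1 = 8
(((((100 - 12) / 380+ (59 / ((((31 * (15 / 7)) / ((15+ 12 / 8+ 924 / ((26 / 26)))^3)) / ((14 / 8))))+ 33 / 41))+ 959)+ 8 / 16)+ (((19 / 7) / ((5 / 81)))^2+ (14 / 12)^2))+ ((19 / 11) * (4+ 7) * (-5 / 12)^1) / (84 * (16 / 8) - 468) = 1224045997451059653 / 946640800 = 1293041666.33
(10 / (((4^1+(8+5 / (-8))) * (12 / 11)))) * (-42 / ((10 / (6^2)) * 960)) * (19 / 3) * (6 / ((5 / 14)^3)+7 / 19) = -3450601 / 32500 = -106.17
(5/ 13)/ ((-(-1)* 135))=1/ 351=0.00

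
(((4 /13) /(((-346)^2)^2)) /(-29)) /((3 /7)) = -7 /4052350565484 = -0.00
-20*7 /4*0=0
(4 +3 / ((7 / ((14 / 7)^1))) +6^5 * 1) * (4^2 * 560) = 69716480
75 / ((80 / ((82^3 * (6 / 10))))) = 620289 / 2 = 310144.50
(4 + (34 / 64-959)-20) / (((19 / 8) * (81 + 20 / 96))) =-187098 / 37031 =-5.05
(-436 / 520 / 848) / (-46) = 109 / 5071040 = 0.00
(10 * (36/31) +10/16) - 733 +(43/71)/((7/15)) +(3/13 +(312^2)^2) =15183425574046167/1602328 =9475853616.77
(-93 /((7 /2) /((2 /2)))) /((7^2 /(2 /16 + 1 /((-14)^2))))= -4743 /67228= -0.07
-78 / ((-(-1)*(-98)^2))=-39 / 4802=-0.01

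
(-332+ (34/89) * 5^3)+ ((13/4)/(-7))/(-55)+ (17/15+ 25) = -258.11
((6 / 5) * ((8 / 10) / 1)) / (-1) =-24 / 25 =-0.96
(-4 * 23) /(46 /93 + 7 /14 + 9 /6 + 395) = -8556 /36967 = -0.23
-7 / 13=-0.54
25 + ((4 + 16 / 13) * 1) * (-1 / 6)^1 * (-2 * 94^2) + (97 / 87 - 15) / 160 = 349055377 / 22620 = 15431.27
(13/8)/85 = 0.02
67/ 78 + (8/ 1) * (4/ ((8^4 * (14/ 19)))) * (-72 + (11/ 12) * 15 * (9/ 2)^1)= 420235/ 559104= 0.75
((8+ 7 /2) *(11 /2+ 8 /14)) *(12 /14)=5865 /98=59.85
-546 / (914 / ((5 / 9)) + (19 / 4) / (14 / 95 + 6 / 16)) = -541905 / 1641886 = -0.33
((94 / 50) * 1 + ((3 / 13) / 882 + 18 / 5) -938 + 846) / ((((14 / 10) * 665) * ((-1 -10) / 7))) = 8266961 / 139789650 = 0.06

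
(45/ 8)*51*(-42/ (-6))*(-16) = -32130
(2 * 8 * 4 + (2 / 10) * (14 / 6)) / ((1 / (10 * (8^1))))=15472 / 3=5157.33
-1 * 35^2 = -1225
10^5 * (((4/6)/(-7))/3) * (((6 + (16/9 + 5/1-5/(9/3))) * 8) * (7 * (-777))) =41440000000/27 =1534814814.81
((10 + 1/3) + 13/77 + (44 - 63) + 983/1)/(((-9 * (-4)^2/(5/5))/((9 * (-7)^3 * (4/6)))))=5515195/396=13927.26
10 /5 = 2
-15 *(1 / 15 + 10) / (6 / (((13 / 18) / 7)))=-1963 / 756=-2.60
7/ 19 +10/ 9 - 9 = -1286/ 171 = -7.52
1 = 1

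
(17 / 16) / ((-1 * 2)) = -17 / 32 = -0.53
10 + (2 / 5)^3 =1258 / 125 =10.06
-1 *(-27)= 27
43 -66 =-23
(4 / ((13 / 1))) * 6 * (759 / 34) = 9108 / 221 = 41.21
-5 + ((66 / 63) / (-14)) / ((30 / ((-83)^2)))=-97829 / 4410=-22.18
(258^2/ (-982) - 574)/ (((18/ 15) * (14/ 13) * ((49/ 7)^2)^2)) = -0.21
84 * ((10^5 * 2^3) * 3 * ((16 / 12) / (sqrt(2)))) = 134400000 * sqrt(2) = 190070302.78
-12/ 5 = -2.40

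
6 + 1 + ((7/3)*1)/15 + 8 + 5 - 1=862/45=19.16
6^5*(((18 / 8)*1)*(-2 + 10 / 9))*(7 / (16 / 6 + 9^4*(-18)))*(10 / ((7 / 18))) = 4199040 / 177143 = 23.70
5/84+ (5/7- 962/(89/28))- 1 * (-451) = 1114837/7476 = 149.12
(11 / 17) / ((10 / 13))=143 / 170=0.84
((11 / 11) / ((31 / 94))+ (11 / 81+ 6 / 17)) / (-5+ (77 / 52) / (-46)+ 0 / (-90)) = -359519992 / 513823419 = -0.70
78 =78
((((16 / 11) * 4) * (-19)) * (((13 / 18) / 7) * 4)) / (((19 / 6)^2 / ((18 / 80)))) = -7488 / 7315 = -1.02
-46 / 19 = -2.42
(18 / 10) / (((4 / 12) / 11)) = 297 / 5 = 59.40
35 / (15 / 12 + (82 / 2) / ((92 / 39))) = 1610 / 857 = 1.88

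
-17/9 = -1.89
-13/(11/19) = -247/11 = -22.45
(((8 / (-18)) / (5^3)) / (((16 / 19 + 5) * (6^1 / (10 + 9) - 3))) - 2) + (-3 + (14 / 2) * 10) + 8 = 464911069 / 6368625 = 73.00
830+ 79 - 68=841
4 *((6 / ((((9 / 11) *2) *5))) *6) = 88 / 5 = 17.60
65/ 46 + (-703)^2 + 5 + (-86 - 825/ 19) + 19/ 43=18568756357/ 37582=494086.43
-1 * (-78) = 78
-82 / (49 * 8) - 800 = -156841 / 196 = -800.21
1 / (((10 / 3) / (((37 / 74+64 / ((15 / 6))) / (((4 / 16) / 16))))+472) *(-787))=-12528 / 4653720667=-0.00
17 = 17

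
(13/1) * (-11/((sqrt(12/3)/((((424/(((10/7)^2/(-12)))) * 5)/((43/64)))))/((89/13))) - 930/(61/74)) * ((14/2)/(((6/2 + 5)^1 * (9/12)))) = 138736447178/13115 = 10578455.75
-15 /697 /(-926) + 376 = 242678687 /645422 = 376.00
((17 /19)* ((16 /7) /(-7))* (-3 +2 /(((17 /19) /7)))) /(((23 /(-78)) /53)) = 14220960 /21413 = 664.13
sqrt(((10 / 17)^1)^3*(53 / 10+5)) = 10*sqrt(1751) / 289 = 1.45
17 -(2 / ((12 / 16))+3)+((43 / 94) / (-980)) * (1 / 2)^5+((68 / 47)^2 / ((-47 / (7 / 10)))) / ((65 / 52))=1104564785243 / 97676678400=11.31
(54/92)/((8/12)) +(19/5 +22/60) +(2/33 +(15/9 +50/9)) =112301/9108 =12.33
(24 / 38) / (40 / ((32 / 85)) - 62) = 16 / 1121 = 0.01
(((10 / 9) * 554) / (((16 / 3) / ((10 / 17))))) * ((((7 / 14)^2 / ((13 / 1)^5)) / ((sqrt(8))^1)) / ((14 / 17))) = 6925 * sqrt(2) / 499017792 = 0.00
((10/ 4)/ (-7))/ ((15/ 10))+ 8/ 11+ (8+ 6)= 3347/ 231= 14.49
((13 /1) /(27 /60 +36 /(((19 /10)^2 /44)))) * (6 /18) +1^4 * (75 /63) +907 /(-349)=-32504332198 /23242083921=-1.40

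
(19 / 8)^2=5.64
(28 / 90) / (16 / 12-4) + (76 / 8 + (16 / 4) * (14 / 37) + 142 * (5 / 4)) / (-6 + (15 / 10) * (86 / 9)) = 49961 / 2220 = 22.50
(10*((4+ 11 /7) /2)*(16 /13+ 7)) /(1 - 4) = -535 /7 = -76.43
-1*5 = -5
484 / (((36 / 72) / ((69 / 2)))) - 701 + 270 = 32965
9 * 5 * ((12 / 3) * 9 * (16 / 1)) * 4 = 103680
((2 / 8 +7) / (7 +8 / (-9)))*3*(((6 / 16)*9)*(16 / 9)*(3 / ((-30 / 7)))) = -16443 / 1100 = -14.95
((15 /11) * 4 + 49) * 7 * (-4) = -16772 /11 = -1524.73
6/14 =3/7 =0.43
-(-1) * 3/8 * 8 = 3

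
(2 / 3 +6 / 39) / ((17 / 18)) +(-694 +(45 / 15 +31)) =-145668 / 221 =-659.13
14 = 14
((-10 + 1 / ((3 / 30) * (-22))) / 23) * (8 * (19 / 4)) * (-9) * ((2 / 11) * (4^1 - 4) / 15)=0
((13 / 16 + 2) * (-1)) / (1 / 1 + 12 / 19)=-1.72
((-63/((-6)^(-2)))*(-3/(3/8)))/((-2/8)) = -72576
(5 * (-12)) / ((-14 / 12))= 360 / 7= 51.43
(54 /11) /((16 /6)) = 81 /44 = 1.84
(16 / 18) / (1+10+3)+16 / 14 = 76 / 63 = 1.21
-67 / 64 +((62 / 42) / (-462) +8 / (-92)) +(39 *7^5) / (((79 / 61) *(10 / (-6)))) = -856537945765973 / 2820565440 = -303675.97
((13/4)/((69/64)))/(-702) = -8/1863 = -0.00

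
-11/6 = -1.83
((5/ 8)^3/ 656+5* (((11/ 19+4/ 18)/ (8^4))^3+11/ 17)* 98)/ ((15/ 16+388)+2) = 7593487926596421680513/ 9362854717909333180416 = 0.81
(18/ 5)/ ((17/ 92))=1656/ 85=19.48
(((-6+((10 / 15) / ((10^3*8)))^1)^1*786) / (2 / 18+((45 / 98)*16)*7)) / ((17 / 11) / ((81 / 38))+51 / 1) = -529439102577 / 299288978000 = -1.77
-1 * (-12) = 12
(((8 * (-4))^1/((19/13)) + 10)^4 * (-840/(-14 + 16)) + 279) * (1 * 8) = -8765135250888/130321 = -67258041.69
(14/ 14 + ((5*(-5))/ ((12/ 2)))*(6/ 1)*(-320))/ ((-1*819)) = -127/ 13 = -9.77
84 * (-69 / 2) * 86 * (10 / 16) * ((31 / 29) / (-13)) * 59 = 569797515 / 754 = 755699.62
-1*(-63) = 63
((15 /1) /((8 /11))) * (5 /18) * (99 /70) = 1815 /224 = 8.10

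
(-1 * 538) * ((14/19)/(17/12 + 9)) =-90384/2375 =-38.06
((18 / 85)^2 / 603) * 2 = 0.00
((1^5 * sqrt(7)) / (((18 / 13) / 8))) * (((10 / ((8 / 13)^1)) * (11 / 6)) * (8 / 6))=18590 * sqrt(7) / 81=607.22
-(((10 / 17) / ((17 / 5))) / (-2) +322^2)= -29964651 / 289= -103683.91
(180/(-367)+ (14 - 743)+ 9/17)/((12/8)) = -3031992/6239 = -485.97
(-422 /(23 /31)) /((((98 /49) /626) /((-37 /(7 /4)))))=606010568 /161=3764040.80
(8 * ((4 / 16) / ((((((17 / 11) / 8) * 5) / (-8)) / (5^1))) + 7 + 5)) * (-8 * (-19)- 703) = -123424 / 17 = -7260.24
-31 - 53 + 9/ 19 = -1587/ 19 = -83.53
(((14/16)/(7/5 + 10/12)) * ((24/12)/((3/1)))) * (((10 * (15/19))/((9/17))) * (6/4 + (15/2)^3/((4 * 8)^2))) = 7.45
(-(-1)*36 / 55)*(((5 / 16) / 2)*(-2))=-9 / 44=-0.20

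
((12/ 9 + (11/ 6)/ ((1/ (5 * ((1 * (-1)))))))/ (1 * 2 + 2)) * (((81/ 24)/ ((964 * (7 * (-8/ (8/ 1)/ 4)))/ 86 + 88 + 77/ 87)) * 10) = -168345/ 176432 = -0.95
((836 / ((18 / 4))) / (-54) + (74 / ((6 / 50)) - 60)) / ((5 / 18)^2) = 537736 / 75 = 7169.81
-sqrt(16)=-4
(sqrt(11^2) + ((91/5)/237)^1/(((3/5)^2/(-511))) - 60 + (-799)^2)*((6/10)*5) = 1914728.99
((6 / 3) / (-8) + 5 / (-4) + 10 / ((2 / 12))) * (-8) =-468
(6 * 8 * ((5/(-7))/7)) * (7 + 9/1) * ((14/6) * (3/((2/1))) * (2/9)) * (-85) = 108800/21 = 5180.95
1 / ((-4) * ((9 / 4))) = -1 / 9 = -0.11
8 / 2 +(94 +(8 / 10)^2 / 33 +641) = 609691 / 825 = 739.02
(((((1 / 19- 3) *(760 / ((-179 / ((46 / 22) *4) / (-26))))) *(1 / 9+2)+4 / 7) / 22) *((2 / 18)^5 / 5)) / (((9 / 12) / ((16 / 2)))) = -0.01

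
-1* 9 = -9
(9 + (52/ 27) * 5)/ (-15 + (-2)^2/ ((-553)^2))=-153821927/ 123852537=-1.24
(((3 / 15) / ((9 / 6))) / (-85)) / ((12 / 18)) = -1 / 425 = -0.00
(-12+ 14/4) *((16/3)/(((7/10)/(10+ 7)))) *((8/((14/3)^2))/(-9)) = 46240/1029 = 44.94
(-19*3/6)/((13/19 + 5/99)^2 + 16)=-67225059/117041000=-0.57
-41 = -41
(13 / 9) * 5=65 / 9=7.22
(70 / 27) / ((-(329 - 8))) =-70 / 8667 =-0.01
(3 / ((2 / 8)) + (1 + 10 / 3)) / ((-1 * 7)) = -7 / 3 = -2.33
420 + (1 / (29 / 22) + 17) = 12695 / 29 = 437.76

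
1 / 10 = 0.10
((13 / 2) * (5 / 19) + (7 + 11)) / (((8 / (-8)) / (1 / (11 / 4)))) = -1498 / 209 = -7.17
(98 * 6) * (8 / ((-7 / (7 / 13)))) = -4704 / 13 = -361.85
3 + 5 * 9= 48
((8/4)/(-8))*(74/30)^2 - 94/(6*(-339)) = -49999/33900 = -1.47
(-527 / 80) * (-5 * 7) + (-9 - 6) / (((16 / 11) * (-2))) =7543 / 32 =235.72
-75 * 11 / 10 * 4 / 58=-165 / 29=-5.69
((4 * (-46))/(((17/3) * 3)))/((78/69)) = -2116/221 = -9.57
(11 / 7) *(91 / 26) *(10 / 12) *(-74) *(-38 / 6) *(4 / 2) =38665 / 9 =4296.11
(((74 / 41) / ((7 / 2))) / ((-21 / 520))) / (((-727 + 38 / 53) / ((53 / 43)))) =16629280 / 767375721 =0.02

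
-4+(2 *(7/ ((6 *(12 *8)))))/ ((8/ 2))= -4601/ 1152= -3.99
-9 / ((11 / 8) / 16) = -1152 / 11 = -104.73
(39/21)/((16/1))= 13/112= 0.12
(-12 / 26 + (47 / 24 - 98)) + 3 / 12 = -30031 / 312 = -96.25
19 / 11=1.73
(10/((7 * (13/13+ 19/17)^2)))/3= 1445/13608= 0.11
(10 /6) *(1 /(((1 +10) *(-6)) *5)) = -1 /198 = -0.01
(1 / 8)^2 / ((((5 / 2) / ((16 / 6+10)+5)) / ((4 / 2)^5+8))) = 53 / 12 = 4.42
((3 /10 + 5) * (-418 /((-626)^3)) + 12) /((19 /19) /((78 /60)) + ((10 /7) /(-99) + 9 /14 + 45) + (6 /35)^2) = 4641081640850655 /17955962255013532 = 0.26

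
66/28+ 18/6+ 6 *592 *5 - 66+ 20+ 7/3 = 744311/42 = 17721.69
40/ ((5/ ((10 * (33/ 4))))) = 660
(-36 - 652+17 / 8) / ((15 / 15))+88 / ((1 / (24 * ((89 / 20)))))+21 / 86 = 14985963 / 1720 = 8712.77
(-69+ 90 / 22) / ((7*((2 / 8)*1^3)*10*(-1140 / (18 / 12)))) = 51 / 10450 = 0.00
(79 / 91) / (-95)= -79 / 8645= -0.01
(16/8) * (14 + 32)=92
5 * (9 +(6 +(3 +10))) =140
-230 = -230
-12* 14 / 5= -168 / 5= -33.60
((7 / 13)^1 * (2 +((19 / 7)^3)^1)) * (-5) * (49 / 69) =-12575 / 299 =-42.06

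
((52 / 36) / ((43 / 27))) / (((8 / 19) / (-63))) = -46683 / 344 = -135.71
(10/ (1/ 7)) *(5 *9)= 3150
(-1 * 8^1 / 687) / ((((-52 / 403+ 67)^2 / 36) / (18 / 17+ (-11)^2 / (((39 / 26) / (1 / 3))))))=-131495552 / 50188505391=-0.00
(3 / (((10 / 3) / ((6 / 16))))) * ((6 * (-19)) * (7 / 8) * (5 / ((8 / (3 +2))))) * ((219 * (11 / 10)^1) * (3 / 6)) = -25952157 / 2048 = -12671.95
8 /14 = 0.57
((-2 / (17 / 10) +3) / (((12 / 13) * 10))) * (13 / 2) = 5239 / 4080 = 1.28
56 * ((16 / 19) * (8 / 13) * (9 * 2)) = 129024 / 247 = 522.36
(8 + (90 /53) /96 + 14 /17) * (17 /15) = 8497 /848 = 10.02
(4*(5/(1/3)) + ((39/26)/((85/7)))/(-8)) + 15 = 101979/1360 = 74.98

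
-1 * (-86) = 86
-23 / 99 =-0.23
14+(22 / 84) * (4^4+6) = 1735 / 21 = 82.62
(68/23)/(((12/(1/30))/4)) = 34/1035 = 0.03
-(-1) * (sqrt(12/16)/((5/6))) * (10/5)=6 * sqrt(3)/5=2.08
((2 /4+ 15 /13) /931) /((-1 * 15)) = -0.00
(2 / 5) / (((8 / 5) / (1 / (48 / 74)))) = 37 / 96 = 0.39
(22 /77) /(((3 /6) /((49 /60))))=7 /15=0.47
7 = 7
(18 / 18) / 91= 0.01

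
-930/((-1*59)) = 930/59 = 15.76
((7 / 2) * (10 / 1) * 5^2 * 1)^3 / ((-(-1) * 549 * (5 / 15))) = 669921875 / 183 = 3660775.27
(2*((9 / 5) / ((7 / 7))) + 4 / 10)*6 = 24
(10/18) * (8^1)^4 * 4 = 9102.22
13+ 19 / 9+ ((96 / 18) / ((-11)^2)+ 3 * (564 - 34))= 1748014 / 1089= 1605.16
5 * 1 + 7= 12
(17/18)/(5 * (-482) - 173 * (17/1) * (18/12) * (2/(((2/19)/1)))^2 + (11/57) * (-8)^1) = -323/545477361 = -0.00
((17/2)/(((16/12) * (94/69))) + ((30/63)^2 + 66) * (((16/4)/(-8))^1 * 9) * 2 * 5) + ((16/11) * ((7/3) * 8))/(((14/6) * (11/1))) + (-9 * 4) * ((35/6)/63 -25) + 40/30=-9258151081/4458608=-2076.47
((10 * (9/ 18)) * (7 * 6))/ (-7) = -30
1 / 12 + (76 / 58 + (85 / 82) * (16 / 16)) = 2.43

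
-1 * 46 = -46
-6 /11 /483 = -2 /1771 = -0.00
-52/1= -52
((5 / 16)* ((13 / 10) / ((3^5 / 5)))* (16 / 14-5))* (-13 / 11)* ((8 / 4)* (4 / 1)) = 845 / 2772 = 0.30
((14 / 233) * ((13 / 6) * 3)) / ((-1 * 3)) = -91 / 699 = -0.13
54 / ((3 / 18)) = 324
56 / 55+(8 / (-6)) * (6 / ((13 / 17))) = -6752 / 715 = -9.44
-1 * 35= -35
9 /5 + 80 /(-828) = 1763 /1035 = 1.70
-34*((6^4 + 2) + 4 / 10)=-220728 / 5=-44145.60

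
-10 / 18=-5 / 9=-0.56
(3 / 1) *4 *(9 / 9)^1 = 12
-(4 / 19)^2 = -16 / 361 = -0.04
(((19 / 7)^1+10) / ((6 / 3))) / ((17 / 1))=89 / 238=0.37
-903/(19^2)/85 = -903/30685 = -0.03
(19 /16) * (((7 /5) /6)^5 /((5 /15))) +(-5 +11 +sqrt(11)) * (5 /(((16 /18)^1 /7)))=315 * sqrt(11) /8 +30618319333 /129600000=366.84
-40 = -40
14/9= 1.56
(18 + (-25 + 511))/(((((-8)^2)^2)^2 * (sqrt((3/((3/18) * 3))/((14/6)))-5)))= -2205/329252864-189 * sqrt(14)/329252864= -0.00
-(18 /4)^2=-81 /4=-20.25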